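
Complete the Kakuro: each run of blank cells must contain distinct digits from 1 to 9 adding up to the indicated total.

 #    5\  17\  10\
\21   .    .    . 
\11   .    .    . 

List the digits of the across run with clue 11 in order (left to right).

1, 8, 2

17 in 2 cells must be {8,9}.
The 21 across and the 5 down share only 4, so R1C1 = 4.
R2C1 = 5 − 4 = 1 completes the 5 down.
Given what's placed, R2C2 must be 8 to fit the 11 across and 17 down.
R2C3 = 11 − 9 = 2 completes the 11 across.
R1C2 = 17 − 8 = 9 completes the 17 down.
R1C3 = 21 − 13 = 8 completes the 21 across.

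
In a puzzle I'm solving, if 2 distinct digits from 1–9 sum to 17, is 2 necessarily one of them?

No

The only way to make 17 from 2 distinct digits is {8,9}, which does not contain 2.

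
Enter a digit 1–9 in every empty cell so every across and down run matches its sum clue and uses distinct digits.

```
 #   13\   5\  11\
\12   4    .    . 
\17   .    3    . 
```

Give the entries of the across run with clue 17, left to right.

9 3 5

R1C2 = 5 − 3 = 2 completes the 5 down.
R1C3 = 12 − 6 = 6 completes the 12 across.
R2C1 = 13 − 4 = 9 completes the 13 down.
R2C3 = 17 − 12 = 5 completes the 17 across.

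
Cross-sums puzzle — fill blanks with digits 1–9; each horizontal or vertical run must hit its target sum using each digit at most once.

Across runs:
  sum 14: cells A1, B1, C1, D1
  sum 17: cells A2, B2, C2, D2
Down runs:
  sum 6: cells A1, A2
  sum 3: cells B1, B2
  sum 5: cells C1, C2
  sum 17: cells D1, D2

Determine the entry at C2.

3 in 2 cells must be {1,2}; 17 in 2 cells must be {8,9}.
Only 8 fits D1 under both its across sum 14 and down sum 17.
D2 = 17 − 8 = 9 completes the 17 down.
Nothing is forced directly, so branch on A1, whose candidates are 1 or 2. If A1 = 2: that forces B1 = 1, C1 = 3, A2 = 4, after which B2 would have to be in {1,3} for the 17 across but in {2} for the 3 down — contradiction. So A1 = 1.
B1 = 2: the only remaining digit allowed by both the 14 across and the 3 down.
C1 = 14 − 11 = 3 completes the 14 across.
A2 = 6 − 1 = 5 completes the 6 down.
B2 = 3 − 2 = 1 completes the 3 down.
C2 = 17 − 15 = 2 completes the 17 across.

2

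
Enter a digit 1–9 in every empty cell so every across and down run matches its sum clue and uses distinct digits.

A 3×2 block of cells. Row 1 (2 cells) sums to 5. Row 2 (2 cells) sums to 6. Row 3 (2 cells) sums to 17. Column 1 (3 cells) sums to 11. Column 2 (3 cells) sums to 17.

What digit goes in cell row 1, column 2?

3

17 in 2 cells must be {8,9}.
The 17 across and the 11 down share only 8, so (3,1) = 8.
(3,2) = 17 − 8 = 9 completes the 17 across.
Nothing is forced directly, so branch on (1,1), whose candidates are 1 or 2. If (1,1) = 1: then (1,2) would have to be in {4} for the 5 across but in {1,2,3,5,6,7} for the 17 down — contradiction. So (1,1) = 2.
(1,2) = 5 − 2 = 3 completes the 5 across.
(2,1) = 11 − 10 = 1 completes the 11 down.
(2,2) = 6 − 1 = 5 completes the 6 across.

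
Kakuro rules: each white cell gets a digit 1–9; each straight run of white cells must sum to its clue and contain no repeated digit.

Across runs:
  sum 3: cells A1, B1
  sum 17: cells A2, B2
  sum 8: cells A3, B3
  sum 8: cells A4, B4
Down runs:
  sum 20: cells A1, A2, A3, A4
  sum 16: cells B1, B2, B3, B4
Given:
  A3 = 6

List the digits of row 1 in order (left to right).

3 in 2 cells must be {1,2}; 17 in 2 cells must be {8,9}.
B3 = 8 − 6 = 2 completes the 8 across.
Given what's placed, B1 must be 1 to fit the 3 across and 16 down.
A1 = 3 − 1 = 2 completes the 3 across.
Nothing is forced directly, so branch on A2, whose candidates are 8 or 9. If A2 = 8: that forces B2 = 9, after which A4 would have to be in {1,2,3,5,6,7} for the 8 across but in {4} for the 20 down — contradiction. So A2 = 9.
B2 = 17 − 9 = 8 completes the 17 across.
A4 = 20 − 17 = 3 completes the 20 down.
B4 = 8 − 3 = 5 completes the 8 across.

2 1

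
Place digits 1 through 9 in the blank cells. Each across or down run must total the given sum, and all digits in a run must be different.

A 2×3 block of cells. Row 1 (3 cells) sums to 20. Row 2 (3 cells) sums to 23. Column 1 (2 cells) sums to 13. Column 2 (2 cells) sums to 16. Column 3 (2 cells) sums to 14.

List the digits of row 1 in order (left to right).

5 7 8

23 in 3 cells must be {6,8,9}; 16 in 2 cells must be {7,9}.
The 23 across and the 16 down share only 9, so (2,2) = 9.
(1,2) = 16 − 9 = 7 completes the 16 down.
Nothing is forced directly, so branch on (2,1), whose candidates are 6 or 8. If (2,1) = 6: then (1,1) would have to be in {4,5,8,9} for the 20 across but in {7} for the 13 down — contradiction. So (2,1) = 8.
(1,1) = 13 − 8 = 5 completes the 13 down.
(1,3) = 20 − 12 = 8 completes the 20 across.
(2,3) = 23 − 17 = 6 completes the 23 across.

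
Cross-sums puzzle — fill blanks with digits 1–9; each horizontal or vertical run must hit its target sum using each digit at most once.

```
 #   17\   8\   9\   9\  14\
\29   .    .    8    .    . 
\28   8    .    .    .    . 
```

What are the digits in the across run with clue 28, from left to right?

8 7 1 3 9

17 in 2 cells must be {8,9}.
R1C1 = 17 − 8 = 9 completes the 17 down.
R2C3 = 9 − 8 = 1 completes the 9 down.
No cell is forced outright now. R1C5 can only be 5 or 6 (the digits allowed by both its 29 across and its 14 down). If R1C5 = 6: then R2C5 would have to be in {3,4,6,7,9} for the 28 across but in {8} for the 14 down — contradiction. So R1C5 = 5.
R2C5 = 14 − 5 = 9 completes the 14 down.
No cell is forced outright now. R2C2 can only be 3 or 6 or 7 (the digits allowed by both its 28 across and its 8 down). If R2C2 = 3: then R1C2 would have to be in {1,3,4,6} for the 29 across but in {5} for the 8 down — contradiction. If R2C2 = 6: then R1C2 would have to be in {1,3,4,6} for the 29 across but in {2} for the 8 down — contradiction. So R2C2 = 7.
R1C2 = 8 − 7 = 1 completes the 8 down.
R1C4 = 29 − 23 = 6 completes the 29 across.
R2C4 = 28 − 25 = 3 completes the 28 across.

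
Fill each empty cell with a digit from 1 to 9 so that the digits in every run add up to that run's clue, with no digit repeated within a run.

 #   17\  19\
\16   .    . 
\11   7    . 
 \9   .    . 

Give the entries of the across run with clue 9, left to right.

1 8

16 in 2 cells must be {7,9}.
Given what's placed, R1C1 must be 9 to fit the 16 across and 17 down.
R1C2 = 16 − 9 = 7 completes the 16 across.
R2C2 = 11 − 7 = 4 completes the 11 across.
R3C1 = 17 − 16 = 1 completes the 17 down.
R3C2 = 9 − 1 = 8 completes the 9 across.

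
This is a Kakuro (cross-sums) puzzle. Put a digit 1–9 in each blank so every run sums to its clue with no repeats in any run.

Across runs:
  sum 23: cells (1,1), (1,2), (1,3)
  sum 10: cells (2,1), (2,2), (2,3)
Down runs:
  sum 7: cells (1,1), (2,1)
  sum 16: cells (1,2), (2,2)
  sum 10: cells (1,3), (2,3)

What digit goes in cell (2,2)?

23 in 3 cells must be {6,8,9}; 16 in 2 cells must be {7,9}.
The 23 across and the 7 down share only 6, so (1,1) = 6.
Given what's placed, (1,2) must be 9 to fit the 23 across and 16 down.
(1,3) = 23 − 15 = 8 completes the 23 across.
(2,1) = 7 − 6 = 1 completes the 7 down.
(2,2) = 16 − 9 = 7 completes the 16 down.
(2,3) = 10 − 8 = 2 completes the 10 across.

7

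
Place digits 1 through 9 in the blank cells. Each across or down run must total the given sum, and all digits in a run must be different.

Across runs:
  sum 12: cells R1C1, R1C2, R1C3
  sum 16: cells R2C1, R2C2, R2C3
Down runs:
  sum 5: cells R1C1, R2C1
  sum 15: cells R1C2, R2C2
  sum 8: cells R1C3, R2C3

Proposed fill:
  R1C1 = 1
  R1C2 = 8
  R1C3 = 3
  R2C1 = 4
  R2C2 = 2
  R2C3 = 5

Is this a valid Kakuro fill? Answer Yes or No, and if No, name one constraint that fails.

No — the across run R2C1–R2C3 sums to 11, not 16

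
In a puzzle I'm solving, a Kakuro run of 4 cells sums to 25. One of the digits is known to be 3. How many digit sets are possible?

2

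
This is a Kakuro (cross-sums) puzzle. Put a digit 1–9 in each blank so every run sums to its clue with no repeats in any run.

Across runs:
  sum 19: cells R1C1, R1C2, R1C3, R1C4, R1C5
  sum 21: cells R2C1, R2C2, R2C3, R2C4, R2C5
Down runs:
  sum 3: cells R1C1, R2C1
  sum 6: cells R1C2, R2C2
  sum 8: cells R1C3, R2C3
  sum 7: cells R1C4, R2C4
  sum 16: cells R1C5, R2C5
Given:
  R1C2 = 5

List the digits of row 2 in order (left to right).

2 1 6 3 9

3 in 2 cells must be {1,2}; 16 in 2 cells must be {7,9}.
R1C5 = 7: the only remaining digit allowed by both the 19 across and the 16 down.
R2C2 = 6 − 5 = 1 completes the 6 down.
R2C5 = 16 − 7 = 9 completes the 16 down.
R2C1 = 2: the only remaining digit allowed by both the 21 across and the 3 down.
R1C1 = 3 − 2 = 1 completes the 3 down.
Given what's placed, R1C3 must be 2 to fit the 19 across and 8 down.
R1C4 = 19 − 15 = 4 completes the 19 across.
R2C3 = 8 − 2 = 6 completes the 8 down.
R2C4 = 21 − 18 = 3 completes the 21 across.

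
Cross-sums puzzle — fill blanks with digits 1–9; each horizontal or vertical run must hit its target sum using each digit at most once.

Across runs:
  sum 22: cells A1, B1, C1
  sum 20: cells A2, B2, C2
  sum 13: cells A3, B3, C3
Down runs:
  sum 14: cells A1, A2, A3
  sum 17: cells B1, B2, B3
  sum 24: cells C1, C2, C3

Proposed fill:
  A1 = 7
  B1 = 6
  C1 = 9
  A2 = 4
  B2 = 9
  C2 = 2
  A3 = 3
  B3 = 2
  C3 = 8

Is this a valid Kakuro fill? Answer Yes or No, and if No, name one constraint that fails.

No — the down run C1–C3 sums to 19, not 24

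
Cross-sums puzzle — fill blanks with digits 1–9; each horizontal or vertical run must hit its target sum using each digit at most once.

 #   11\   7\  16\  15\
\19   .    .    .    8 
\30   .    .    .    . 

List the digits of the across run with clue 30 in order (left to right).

30 in 4 cells must be {6,7,8,9}; 16 in 2 cells must be {7,9}.
Given what's placed, R1C3 must be 7 to fit the 19 across and 16 down.
The 30 across and the 7 down share only 6, so R2C2 = 6.
R2C3 = 16 − 7 = 9 completes the 16 down.
R2C4 = 15 − 8 = 7 completes the 15 down.
Given what's placed, R1C1 must be 3 to fit the 19 across and 11 down.
R1C2 = 19 − 18 = 1 completes the 19 across.
R2C1 = 30 − 22 = 8 completes the 30 across.

8 6 9 7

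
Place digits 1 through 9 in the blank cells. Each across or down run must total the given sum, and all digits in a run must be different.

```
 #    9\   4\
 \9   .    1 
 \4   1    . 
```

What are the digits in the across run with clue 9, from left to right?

8 1

4 in 2 cells must be {1,3}.
R1C1 = 9 − 1 = 8 completes the 9 across.
R2C2 = 4 − 1 = 3 completes the 4 across.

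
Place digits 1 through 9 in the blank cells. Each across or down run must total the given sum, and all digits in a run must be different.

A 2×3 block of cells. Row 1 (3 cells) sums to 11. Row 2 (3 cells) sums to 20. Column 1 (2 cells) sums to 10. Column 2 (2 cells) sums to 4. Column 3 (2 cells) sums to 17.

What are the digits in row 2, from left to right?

4 in 2 cells must be {1,3}; 17 in 2 cells must be {8,9}.
The 11 across and the 17 down share only 8, so (1,3) = 8.
The 20 across and the 4 down share only 3, so (2,2) = 3.
(2,3) = 17 − 8 = 9 completes the 17 down.
(1,2) = 4 − 3 = 1 completes the 4 down.
(2,1) = 20 − 12 = 8 completes the 20 across.
(1,1) = 11 − 9 = 2 completes the 11 across.

8, 3, 9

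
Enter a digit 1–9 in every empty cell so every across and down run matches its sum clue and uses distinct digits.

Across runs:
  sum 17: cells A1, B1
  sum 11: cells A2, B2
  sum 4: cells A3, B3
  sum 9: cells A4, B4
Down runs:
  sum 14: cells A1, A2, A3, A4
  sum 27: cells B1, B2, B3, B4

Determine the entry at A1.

17 in 2 cells must be {8,9}; 4 in 2 cells must be {1,3}.
Only 8 fits A1 under both its across sum 17 and down sum 14.

8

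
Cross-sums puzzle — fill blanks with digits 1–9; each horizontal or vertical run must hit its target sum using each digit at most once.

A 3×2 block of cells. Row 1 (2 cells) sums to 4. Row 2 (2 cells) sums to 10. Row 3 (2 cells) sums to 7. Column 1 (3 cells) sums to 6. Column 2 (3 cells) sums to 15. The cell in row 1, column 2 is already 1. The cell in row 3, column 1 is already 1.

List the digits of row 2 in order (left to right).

2 8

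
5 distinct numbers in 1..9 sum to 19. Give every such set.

5 distinct digits from 1–9 sum between 15 and 35.

{1,2,3,4,9}; {1,2,3,5,8}; {1,2,3,6,7}; {1,2,4,5,7}; {1,3,4,5,6}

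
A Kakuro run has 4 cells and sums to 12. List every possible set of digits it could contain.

4 distinct digits from 1–9 sum between 10 and 30.

{1,2,3,6}; {1,2,4,5}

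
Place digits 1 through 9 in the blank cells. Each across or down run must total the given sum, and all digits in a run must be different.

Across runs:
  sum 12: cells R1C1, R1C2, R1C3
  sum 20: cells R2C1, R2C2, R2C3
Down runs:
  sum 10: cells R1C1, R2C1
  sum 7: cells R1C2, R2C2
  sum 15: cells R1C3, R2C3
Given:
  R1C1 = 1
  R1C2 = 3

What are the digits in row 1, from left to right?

R1C3 = 12 − 4 = 8 completes the 12 across.
R2C1 = 10 − 1 = 9 completes the 10 down.
R2C2 = 7 − 3 = 4 completes the 7 down.
R2C3 = 20 − 13 = 7 completes the 20 across.

1 3 8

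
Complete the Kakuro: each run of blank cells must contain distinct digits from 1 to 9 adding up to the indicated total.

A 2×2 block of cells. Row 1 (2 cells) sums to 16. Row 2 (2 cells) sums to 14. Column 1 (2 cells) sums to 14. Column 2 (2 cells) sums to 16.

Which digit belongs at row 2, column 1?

5

16 in 2 cells must be {7,9}.
The 16 across and the 14 down share only 9, so (1,1) = 9.
(1,2) = 16 − 9 = 7 completes the 16 across.
(2,1) = 14 − 9 = 5 completes the 14 down.
(2,2) = 14 − 5 = 9 completes the 14 across.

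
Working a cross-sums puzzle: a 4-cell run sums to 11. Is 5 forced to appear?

Yes

The only way to make 11 from 4 distinct digits is {1,2,3,5}, which contains 5.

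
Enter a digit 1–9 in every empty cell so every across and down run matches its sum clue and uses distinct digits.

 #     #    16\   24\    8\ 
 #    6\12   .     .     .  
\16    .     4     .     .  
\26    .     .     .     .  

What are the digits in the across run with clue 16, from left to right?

2 4 9 1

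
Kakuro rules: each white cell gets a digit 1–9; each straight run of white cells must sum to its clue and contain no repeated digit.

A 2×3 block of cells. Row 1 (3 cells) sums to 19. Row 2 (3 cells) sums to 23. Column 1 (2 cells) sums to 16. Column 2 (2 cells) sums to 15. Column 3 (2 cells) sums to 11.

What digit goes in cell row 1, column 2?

9

23 in 3 cells must be {6,8,9}; 16 in 2 cells must be {7,9}.
The 23 across and the 16 down share only 9, so (2,1) = 9.
(1,1) = 16 − 9 = 7 completes the 16 down.
Nothing is forced directly, so branch on (2,2), whose candidates are 6 or 8. If (2,2) = 8: then (1,2) would have to be in {3,4,8,9} for the 19 across but in {7} for the 15 down — contradiction. So (2,2) = 6.
(1,2) = 15 − 6 = 9 completes the 15 down.
(1,3) = 19 − 16 = 3 completes the 19 across.
(2,3) = 23 − 15 = 8 completes the 23 across.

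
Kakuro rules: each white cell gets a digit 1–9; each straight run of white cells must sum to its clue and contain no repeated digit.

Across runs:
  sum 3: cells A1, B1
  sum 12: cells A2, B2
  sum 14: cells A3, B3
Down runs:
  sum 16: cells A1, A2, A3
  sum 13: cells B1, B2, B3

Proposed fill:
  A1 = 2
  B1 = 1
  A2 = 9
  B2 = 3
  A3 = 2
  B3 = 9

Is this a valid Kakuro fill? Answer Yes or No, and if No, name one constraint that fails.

No — the across run A3–B3 sums to 11, not 14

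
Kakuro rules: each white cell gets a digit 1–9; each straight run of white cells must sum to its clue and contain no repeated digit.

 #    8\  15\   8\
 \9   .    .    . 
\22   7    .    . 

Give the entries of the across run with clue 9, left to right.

1 6 2

R1C1 = 8 − 7 = 1 completes the 8 down.
Given what's placed, R1C2 must be 6 to fit the 9 across and 15 down.
R1C3 = 9 − 7 = 2 completes the 9 across.
R2C2 = 15 − 6 = 9 completes the 15 down.
R2C3 = 22 − 16 = 6 completes the 22 across.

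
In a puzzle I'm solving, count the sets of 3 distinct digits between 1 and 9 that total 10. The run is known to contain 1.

3

3 distinct digits from 1–9 sum between 6 and 24.
Keeping only sets containing 1.
Enumerating: {1,2,7}, {1,3,6}, {1,4,5}.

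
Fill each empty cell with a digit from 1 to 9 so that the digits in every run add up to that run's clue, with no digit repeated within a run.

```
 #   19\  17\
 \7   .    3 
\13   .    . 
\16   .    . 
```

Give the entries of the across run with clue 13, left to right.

16 in 2 cells must be {7,9}.
R1C1 = 7 − 3 = 4 completes the 7 across.
R3C2 = 9: the only remaining digit allowed by both the 16 across and the 17 down.
R2C2 = 17 − 12 = 5 completes the 17 down.
R3C1 = 16 − 9 = 7 completes the 16 across.
R2C1 = 13 − 5 = 8 completes the 13 across.

8 5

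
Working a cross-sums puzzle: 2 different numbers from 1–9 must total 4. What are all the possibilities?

2 distinct digits from 1–9 sum between 3 and 17.
Only one set works: {1,3}.

{1,3}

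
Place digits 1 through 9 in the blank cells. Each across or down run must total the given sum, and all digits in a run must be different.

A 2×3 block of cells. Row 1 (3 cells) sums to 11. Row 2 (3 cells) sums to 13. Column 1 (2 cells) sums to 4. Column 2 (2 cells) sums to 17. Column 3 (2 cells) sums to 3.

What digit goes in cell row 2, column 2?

4 in 2 cells must be {1,3}; 17 in 2 cells must be {8,9}; 3 in 2 cells must be {1,2}.
The 11 across and the 17 down share only 8, so (1,2) = 8.
(2,2) = 17 − 8 = 9 completes the 17 down.
Given what's placed, (2,3) must be 1 to fit the 13 across and 3 down.
(1,1) = 1: the only remaining digit allowed by both the 11 across and the 4 down.
(1,3) = 11 − 9 = 2 completes the 11 across.
(2,1) = 13 − 10 = 3 completes the 13 across.

9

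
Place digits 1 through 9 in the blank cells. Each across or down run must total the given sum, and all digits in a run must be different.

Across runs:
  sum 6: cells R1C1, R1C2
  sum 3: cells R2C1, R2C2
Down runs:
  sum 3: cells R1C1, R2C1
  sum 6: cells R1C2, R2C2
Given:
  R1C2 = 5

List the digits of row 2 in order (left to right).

2 1

3 in 2 cells must be {1,2}.
R1C1 = 6 − 5 = 1 completes the 6 across.
R2C1 = 3 − 1 = 2 completes the 3 down.
R2C2 = 3 − 2 = 1 completes the 3 across.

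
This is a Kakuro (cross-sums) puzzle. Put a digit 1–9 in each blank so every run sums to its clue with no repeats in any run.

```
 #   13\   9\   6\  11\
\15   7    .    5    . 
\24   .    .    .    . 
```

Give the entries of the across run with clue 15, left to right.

7 1 5 2

R1C4 = 2: the only remaining digit allowed by both the 15 across and the 11 down.
R2C1 = 13 − 7 = 6 completes the 13 down.
R2C3 = 6 − 5 = 1 completes the 6 down.
R2C4 = 11 − 2 = 9 completes the 11 down.
R1C2 = 15 − 14 = 1 completes the 15 across.
R2C2 = 24 − 16 = 8 completes the 24 across.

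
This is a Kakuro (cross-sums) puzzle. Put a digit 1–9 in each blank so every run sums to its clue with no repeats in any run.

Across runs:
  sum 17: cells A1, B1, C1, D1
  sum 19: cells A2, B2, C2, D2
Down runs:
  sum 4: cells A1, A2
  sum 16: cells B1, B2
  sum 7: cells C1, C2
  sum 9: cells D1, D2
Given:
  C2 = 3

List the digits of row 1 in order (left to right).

3, 9, 4, 1

4 in 2 cells must be {1,3}; 16 in 2 cells must be {7,9}.
C1 = 7 − 3 = 4 completes the 7 down.
Given what's placed, A2 must be 1 to fit the 19 across and 4 down.
A1 = 4 − 1 = 3 completes the 4 down.
B1 = 9: the only remaining digit allowed by both the 17 across and the 16 down.
D1 = 17 − 16 = 1 completes the 17 across.
B2 = 16 − 9 = 7 completes the 16 down.
D2 = 19 − 11 = 8 completes the 19 across.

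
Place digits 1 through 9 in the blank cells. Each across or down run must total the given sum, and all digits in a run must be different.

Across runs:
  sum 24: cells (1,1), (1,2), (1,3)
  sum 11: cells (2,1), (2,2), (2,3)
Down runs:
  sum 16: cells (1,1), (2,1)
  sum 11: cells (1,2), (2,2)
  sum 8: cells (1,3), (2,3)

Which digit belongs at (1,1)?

9

24 in 3 cells must be {7,8,9}; 16 in 2 cells must be {7,9}.
The 24 across and the 8 down share only 7, so (1,3) = 7.
The 11 across and the 16 down share only 7, so (2,1) = 7.
(2,2) = 3: the only remaining digit allowed by both the 11 across and the 11 down.
(2,3) = 11 − 10 = 1 completes the 11 across.
(1,1) = 16 − 7 = 9 completes the 16 down.
(1,2) = 24 − 16 = 8 completes the 24 across.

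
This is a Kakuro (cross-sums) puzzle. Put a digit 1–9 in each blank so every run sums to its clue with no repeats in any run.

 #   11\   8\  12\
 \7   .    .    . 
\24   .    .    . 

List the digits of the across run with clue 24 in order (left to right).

9 7 8

7 in 3 cells must be {1,2,4}; 24 in 3 cells must be {7,8,9}.
The 7 across and the 12 down share only 4, so R1C3 = 4.
The 24 across and the 8 down share only 7, so R2C2 = 7.
R2C3 = 12 − 4 = 8 completes the 12 down.
R1C1 = 2: the only remaining digit allowed by both the 7 across and the 11 down.
R1C2 = 7 − 6 = 1 completes the 7 across.
R2C1 = 24 − 15 = 9 completes the 24 across.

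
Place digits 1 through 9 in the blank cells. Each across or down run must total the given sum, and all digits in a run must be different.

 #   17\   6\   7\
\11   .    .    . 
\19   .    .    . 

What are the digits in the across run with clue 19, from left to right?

17 in 2 cells must be {8,9}.
The 11 across and the 17 down share only 8, so R1C1 = 8.
R2C1 = 17 − 8 = 9 completes the 17 down.
Nothing is forced directly, so branch on R2C2, whose candidates are 2 or 4. If R2C2 = 2: then R1C2 would have to be in {1,2} for the 11 across but in {4} for the 6 down — contradiction. So R2C2 = 4.
R1C2 = 6 − 4 = 2 completes the 6 down.
R1C3 = 11 − 10 = 1 completes the 11 across.
R2C3 = 19 − 13 = 6 completes the 19 across.

9 4 6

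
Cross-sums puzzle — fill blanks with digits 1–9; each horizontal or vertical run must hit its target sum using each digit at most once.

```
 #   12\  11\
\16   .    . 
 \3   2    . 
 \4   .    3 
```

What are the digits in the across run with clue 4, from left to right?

16 in 2 cells must be {7,9}; 3 in 2 cells must be {1,2}; 4 in 2 cells must be {1,3}.
Given what's placed, R1C2 must be 7 to fit the 16 across and 11 down.
R2C2 = 3 − 2 = 1 completes the 3 across.
R3C1 = 4 − 3 = 1 completes the 4 across.
R1C1 = 16 − 7 = 9 completes the 16 across.

1 3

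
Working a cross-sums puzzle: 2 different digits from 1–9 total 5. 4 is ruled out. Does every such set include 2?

Yes

The only way to make 5 from 2 distinct digits under that restriction is {2,3}, which contains 2.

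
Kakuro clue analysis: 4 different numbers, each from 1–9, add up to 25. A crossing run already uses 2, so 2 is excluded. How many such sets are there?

4 distinct digits from 1–9 sum between 10 and 30.
Dropping sets that contain 2.
Enumerating: {1,7,8,9}, {3,5,8,9}, {3,6,7,9}, {4,5,7,9}, {4,6,7,8}.

5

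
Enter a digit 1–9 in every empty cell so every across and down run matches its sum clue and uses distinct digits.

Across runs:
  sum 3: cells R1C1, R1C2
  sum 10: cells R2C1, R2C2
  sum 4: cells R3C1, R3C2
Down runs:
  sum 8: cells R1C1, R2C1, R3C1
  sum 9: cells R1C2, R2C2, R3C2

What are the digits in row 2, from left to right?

4, 6

3 in 2 cells must be {1,2}; 4 in 2 cells must be {1,3}.
Nothing is forced directly, so branch on R1C1, whose candidates are 1 or 2. If R1C1 = 2: that forces R1C2 = 1, R2C1 = 1, after which R2C2 would have to be in {9} for the 10 across but in {2,3,5,6} for the 9 down — contradiction. So R1C1 = 1.
R1C2 = 3 − 1 = 2 completes the 3 across.
Given what's placed, R3C1 must be 3 to fit the 4 across and 8 down.
R3C2 = 4 − 3 = 1 completes the 4 across.
R2C1 = 8 − 4 = 4 completes the 8 down.
R2C2 = 10 − 4 = 6 completes the 10 across.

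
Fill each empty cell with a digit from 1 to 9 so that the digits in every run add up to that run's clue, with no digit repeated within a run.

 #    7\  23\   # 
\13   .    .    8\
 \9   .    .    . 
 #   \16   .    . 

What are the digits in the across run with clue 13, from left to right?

5, 8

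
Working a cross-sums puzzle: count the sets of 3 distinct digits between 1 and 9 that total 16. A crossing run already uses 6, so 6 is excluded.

5

3 distinct digits from 1–9 sum between 6 and 24.
Dropping sets that contain 6.
Enumerating: {1,7,8}, {2,5,9}, {3,4,9}, {3,5,8}, {4,5,7}.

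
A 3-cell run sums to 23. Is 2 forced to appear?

No

The only way to make 23 from 3 distinct digits is {6,8,9}, which does not contain 2.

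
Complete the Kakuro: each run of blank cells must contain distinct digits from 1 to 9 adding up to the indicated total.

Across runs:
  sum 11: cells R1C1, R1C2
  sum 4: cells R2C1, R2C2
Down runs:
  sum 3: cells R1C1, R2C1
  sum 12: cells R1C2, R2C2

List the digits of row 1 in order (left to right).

4 in 2 cells must be {1,3}; 3 in 2 cells must be {1,2}.
The 11 across and the 3 down share only 2, so R1C1 = 2.
R1C2 = 11 − 2 = 9 completes the 11 across.
R2C1 = 3 − 2 = 1 completes the 3 down.
R2C2 = 4 − 1 = 3 completes the 4 across.

2, 9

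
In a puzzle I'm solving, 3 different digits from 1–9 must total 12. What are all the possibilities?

{1,2,9}; {1,3,8}; {1,4,7}; {1,5,6}; {2,3,7}; {2,4,6}; {3,4,5}

3 distinct digits from 1–9 sum between 6 and 24.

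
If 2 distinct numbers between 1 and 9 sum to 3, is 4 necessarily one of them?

The only way to make 3 from 2 distinct digits is {1,2}, which does not contain 4.

No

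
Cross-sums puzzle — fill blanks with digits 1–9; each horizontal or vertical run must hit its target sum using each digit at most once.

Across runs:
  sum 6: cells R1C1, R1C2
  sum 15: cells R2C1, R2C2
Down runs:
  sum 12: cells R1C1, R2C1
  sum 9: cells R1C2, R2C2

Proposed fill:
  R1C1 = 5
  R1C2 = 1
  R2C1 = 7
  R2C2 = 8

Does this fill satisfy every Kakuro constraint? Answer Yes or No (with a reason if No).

Across: 5+1=6; 7+8=15. Down: 5+7=12; 1+8=9. No digit repeats within any run.

Yes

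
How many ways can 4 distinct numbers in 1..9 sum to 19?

4 distinct digits from 1–9 sum between 10 and 30.

11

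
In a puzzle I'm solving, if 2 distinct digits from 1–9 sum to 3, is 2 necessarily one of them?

The only way to make 3 from 2 distinct digits is {1,2}, which contains 2.

Yes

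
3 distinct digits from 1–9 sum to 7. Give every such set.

{1,2,4}

3 distinct digits from 1–9 sum between 6 and 24.
Only one set works: {1,2,4}.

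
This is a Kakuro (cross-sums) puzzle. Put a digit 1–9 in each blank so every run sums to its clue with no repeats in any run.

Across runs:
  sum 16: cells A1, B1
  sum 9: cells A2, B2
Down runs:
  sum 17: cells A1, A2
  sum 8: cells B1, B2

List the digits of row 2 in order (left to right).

8 1

16 in 2 cells must be {7,9}; 17 in 2 cells must be {8,9}.
The 16 across and the 17 down share only 9, so A1 = 9.
B1 = 16 − 9 = 7 completes the 16 across.
A2 = 17 − 9 = 8 completes the 17 down.
B2 = 9 − 8 = 1 completes the 9 across.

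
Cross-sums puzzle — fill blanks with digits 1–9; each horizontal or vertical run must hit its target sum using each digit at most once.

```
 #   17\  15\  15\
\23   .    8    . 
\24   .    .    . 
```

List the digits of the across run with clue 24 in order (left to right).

8, 7, 9

23 in 3 cells must be {6,8,9}; 24 in 3 cells must be {7,8,9}; 17 in 2 cells must be {8,9}.
R1C1 = 9: the only remaining digit allowed by both the 23 across and the 17 down.
R1C3 = 23 − 17 = 6 completes the 23 across.
R2C1 = 17 − 9 = 8 completes the 17 down.
R2C2 = 15 − 8 = 7 completes the 15 down.
R2C3 = 24 − 15 = 9 completes the 24 across.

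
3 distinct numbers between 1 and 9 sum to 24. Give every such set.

{7,8,9}

3 distinct digits from 1–9 sum between 6 and 24.
Only one set works: {7,8,9}.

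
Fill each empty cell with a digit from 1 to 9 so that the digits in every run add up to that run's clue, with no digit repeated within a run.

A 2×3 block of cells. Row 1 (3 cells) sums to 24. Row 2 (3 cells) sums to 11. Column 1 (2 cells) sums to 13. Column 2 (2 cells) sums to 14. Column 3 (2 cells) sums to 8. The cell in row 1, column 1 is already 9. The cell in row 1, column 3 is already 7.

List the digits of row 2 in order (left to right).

24 in 3 cells must be {7,8,9}.
(1,2) = 24 − 16 = 8 completes the 24 across.
(2,1) = 13 − 9 = 4 completes the 13 down.
(2,2) = 14 − 8 = 6 completes the 14 down.
(2,3) = 11 − 10 = 1 completes the 11 across.

4, 6, 1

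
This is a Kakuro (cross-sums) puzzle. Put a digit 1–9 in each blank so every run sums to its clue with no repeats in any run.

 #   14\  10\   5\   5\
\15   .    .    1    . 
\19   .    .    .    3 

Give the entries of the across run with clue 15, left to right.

9, 3, 1, 2

R1C4 = 5 − 3 = 2 completes the 5 down.
R2C3 = 5 − 1 = 4 completes the 5 down.
Given what's placed, R2C1 must be 5 to fit the 19 across and 14 down.
R2C2 = 19 − 12 = 7 completes the 19 across.
R1C1 = 14 − 5 = 9 completes the 14 down.
R1C2 = 15 − 12 = 3 completes the 15 across.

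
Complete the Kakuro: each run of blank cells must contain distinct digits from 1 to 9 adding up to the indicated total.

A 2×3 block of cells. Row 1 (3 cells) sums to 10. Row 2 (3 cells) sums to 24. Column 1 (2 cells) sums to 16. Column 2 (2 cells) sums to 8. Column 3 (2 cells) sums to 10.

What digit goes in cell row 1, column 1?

24 in 3 cells must be {7,8,9}; 16 in 2 cells must be {7,9}.
The 10 across and the 16 down share only 7, so (1,1) = 7.
(2,1) = 16 − 7 = 9 completes the 16 down.
Given what's placed, (2,2) must be 7 to fit the 24 across and 8 down.
(2,3) = 24 − 16 = 8 completes the 24 across.
(1,2) = 8 − 7 = 1 completes the 8 down.
(1,3) = 10 − 8 = 2 completes the 10 across.

7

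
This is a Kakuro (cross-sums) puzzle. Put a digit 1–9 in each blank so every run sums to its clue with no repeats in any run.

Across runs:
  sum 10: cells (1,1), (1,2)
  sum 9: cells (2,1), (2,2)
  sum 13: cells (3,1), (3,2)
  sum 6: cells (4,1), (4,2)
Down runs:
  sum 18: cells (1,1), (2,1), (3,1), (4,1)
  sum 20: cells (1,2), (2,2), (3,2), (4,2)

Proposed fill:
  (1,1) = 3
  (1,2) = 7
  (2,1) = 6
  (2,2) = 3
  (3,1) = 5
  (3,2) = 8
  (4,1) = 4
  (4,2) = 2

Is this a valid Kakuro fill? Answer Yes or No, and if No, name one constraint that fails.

Across: 3+7=10; 6+3=9; 5+8=13; 4+2=6. Down: 3+6+5+4=18; 7+3+8+2=20. No digit repeats within any run.

Yes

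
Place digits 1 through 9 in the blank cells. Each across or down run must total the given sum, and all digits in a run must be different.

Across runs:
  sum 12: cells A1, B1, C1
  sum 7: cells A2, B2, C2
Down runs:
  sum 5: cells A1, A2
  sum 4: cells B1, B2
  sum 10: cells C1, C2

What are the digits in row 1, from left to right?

7 in 3 cells must be {1,2,4}; 4 in 2 cells must be {1,3}.
The 7 across and the 4 down share only 1, so B2 = 1.
B1 = 4 − 1 = 3 completes the 4 down.
Nothing is forced directly, so branch on A2, whose candidates are 2 or 4. If A2 = 2: then A1 would have to be in {1,2,4,5,7,8} for the 12 across but in {3} for the 5 down — contradiction. So A2 = 4.
A1 = 5 − 4 = 1 completes the 5 down.
C1 = 12 − 4 = 8 completes the 12 across.
C2 = 7 − 5 = 2 completes the 7 across.

1 3 8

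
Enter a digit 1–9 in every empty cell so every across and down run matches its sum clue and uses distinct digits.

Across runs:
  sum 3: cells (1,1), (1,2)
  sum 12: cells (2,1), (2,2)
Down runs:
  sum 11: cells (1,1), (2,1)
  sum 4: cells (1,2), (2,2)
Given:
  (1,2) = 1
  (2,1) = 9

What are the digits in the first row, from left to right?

2, 1

3 in 2 cells must be {1,2}; 4 in 2 cells must be {1,3}.
(1,1) = 3 − 1 = 2 completes the 3 across.
(2,2) = 12 − 9 = 3 completes the 12 across.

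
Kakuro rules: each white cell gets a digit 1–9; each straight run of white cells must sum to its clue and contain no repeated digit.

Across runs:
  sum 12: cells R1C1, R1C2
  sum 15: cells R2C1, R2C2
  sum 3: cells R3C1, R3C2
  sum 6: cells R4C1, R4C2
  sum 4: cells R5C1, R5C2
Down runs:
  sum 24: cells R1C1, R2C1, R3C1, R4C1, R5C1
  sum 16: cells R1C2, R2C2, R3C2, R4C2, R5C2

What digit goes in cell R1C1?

3 in 2 cells must be {1,2}; 4 in 2 cells must be {1,3}; 16 in 5 cells must be {1,2,3,4,6}.
Only 6 fits R2C2 under both its across sum 15 and down sum 16.
R2C1 = 15 − 6 = 9 completes the 15 across.
Nothing is forced directly, so branch on R1C2, whose candidates are 3 or 4. If R1C2 = 3: then R1C1 would have to be in {9} for the 12 across but in {1,2,3,4,5,6,7,8} for the 24 down — contradiction. So R1C2 = 4.
R1C1 = 12 − 4 = 8 completes the 12 across.

8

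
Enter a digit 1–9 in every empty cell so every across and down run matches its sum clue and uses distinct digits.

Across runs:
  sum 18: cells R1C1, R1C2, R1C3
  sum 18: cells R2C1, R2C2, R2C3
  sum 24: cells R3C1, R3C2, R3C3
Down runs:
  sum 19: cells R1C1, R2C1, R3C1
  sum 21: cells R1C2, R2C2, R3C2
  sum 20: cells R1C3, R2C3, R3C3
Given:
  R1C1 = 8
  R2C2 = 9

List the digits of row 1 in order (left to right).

24 in 3 cells must be {7,8,9}.
No cell is forced outright now. R3C2 can only be 7 or 8 (the digits allowed by both its 24 across and its 21 down). If R3C2 = 7: then R1C2 would have to be in {1,3,4,6,7,9} for the 18 across but in {5} for the 21 down — contradiction. So R3C2 = 8.
R1C2 = 21 − 17 = 4 completes the 21 down.
R1C3 = 18 − 12 = 6 completes the 18 across.
R2C3 = 5: the only remaining digit allowed by both the 18 across and the 20 down.
R3C3 = 20 − 11 = 9 completes the 20 down.
R2C1 = 18 − 14 = 4 completes the 18 across.
R3C1 = 24 − 17 = 7 completes the 24 across.

8 4 6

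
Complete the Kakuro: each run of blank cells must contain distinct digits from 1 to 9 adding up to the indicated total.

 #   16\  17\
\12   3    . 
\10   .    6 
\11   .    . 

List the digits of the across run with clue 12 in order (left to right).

3, 9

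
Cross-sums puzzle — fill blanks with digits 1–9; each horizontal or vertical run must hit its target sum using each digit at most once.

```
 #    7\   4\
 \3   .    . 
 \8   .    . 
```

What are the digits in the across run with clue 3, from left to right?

2, 1

3 in 2 cells must be {1,2}; 4 in 2 cells must be {1,3}.
The 3 across and the 4 down share only 1, so R1C2 = 1.
R2C2 = 4 − 1 = 3 completes the 4 down.
R1C1 = 3 − 1 = 2 completes the 3 across.
R2C1 = 8 − 3 = 5 completes the 8 across.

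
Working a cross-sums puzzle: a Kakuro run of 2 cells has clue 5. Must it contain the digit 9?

No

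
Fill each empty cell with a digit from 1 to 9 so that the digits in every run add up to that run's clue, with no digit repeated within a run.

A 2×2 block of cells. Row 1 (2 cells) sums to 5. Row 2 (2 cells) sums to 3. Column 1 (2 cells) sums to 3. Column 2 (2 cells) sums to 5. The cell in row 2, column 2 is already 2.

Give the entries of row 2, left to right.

1 2

3 in 2 cells must be {1,2}.
(1,2) = 5 − 2 = 3 completes the 5 down.
(2,1) = 3 − 2 = 1 completes the 3 across.
(1,1) = 5 − 3 = 2 completes the 5 across.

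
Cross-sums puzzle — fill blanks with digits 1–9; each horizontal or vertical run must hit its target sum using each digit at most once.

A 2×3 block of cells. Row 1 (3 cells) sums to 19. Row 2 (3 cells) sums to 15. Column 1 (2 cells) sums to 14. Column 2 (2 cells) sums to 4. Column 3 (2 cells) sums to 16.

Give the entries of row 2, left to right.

4 in 2 cells must be {1,3}; 16 in 2 cells must be {7,9}.
The 19 across and the 4 down share only 3, so (1,2) = 3.
(2,2) = 4 − 3 = 1 completes the 4 down.
Given what's placed, (2,3) must be 9 to fit the 15 across and 16 down.
(1,1) = 9: the only remaining digit allowed by both the 19 across and the 14 down.
(1,3) = 19 − 12 = 7 completes the 19 across.
(2,1) = 15 − 10 = 5 completes the 15 across.

5 1 9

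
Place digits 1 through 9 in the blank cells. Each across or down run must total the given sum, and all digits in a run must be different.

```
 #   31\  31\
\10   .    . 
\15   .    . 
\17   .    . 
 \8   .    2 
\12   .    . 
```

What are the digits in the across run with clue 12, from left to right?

7 5

17 in 2 cells must be {8,9}.
R4C1 = 8 − 2 = 6 completes the 8 across.
No cell is forced outright now. R2C1 can only be 7 or 8 or 9 (the digits allowed by both its 15 across and its 31 down). If R2C1 = 7: that forces R2C2 = 8, R3C2 = 9, R1C2 = 7, R3C1 = 8, R5C1 = 9, after which R5C2 would have to be in {3} for the 12 across but in {5} for the 31 down — contradiction. If R2C1 = 9: then R2C2 would have to be in {6} for the 15 across but in {5,7,8,9} for the 31 down — contradiction. So R2C1 = 8.
R2C2 = 15 − 8 = 7 completes the 15 across.
R3C1 = 9: the only remaining digit allowed by both the 17 across and the 31 down.
R3C2 = 17 − 9 = 8 completes the 17 across.
Given what's placed, R1C2 must be 9 to fit the 10 across and 31 down.
R5C2 = 31 − 26 = 5 completes the 31 down.
R1C1 = 10 − 9 = 1 completes the 10 across.
R5C1 = 12 − 5 = 7 completes the 12 across.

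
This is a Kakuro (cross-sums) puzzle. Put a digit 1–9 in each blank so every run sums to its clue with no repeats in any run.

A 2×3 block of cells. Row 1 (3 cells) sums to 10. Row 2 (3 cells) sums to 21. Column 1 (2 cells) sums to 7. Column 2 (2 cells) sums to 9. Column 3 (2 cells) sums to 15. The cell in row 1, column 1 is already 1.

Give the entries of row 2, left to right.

6 7 8

(2,1) = 7 − 1 = 6 completes the 7 down.
Nothing is forced directly, so branch on (2,2), whose candidates are 7 or 8. If (2,2) = 8: then (1,2) would have to be in {2,3,4,5,6,7} for the 10 across but in {1} for the 9 down — contradiction. So (2,2) = 7.
(1,2) = 9 − 7 = 2 completes the 9 down.
(1,3) = 10 − 3 = 7 completes the 10 across.
(2,3) = 21 − 13 = 8 completes the 21 across.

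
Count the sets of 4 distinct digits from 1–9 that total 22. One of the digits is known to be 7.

6

4 distinct digits from 1–9 sum between 10 and 30.
Keeping only sets containing 7.
Enumerating: {1,5,7,9}, {1,6,7,8}, {2,4,7,9}, {2,5,7,8}, {3,4,7,8}, {4,5,6,7}.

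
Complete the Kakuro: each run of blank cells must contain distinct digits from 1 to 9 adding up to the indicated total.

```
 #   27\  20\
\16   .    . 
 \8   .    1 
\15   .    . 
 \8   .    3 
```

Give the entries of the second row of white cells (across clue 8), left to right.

7 1

16 in 2 cells must be {7,9}.
R2C1 = 8 − 1 = 7 completes the 8 across.
R4C1 = 8 − 3 = 5 completes the 8 across.
Given what's placed, R1C1 must be 9 to fit the 16 across and 27 down.
R1C2 = 16 − 9 = 7 completes the 16 across.
R3C1 = 27 − 21 = 6 completes the 27 down.
R3C2 = 15 − 6 = 9 completes the 15 across.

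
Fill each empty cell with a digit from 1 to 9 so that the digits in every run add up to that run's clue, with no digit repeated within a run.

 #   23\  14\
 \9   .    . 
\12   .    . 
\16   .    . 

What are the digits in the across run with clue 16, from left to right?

9 7

16 in 2 cells must be {7,9}; 23 in 3 cells must be {6,8,9}.
The 16 across and the 23 down share only 9, so R3C1 = 9.
R3C2 = 16 − 9 = 7 completes the 16 across.
Given what's placed, R2C1 must be 8 to fit the 12 across and 23 down.
R2C2 = 12 − 8 = 4 completes the 12 across.
R1C1 = 23 − 17 = 6 completes the 23 down.
R1C2 = 9 − 6 = 3 completes the 9 across.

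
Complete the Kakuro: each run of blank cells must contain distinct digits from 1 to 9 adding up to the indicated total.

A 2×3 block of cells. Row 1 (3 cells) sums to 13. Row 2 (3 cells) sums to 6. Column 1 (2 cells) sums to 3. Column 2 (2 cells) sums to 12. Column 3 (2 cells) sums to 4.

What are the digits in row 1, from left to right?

6 in 3 cells must be {1,2,3}; 3 in 2 cells must be {1,2}; 4 in 2 cells must be {1,3}.
The 6 across and the 12 down share only 3, so (2,2) = 3.
Given what's placed, (2,3) must be 1 to fit the 6 across and 4 down.
(1,2) = 12 − 3 = 9 completes the 12 down.
(1,3) = 4 − 1 = 3 completes the 4 down.
(2,1) = 6 − 4 = 2 completes the 6 across.
(1,1) = 13 − 12 = 1 completes the 13 across.

1 9 3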